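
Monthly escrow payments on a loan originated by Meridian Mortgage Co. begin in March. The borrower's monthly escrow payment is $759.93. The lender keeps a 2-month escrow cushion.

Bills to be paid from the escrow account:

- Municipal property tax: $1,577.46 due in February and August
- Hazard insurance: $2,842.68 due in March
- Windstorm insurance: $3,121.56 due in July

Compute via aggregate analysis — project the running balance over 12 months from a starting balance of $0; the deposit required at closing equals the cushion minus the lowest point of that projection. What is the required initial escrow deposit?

$4,501.98

Cushion = 2 × $759.93 = $1,519.86
Trial balance (start $0, +$759.93 each month, − disbursements):
  Mar: +$759.93 − $2,842.68 → -$2,082.75
  Apr: +$759.93 → -$1,322.82
  May: +$759.93 → -$562.89
  Jun: +$759.93 → $197.04
  Jul: +$759.93 − $3,121.56 → -$2,164.59
  Aug: +$759.93 − $1,577.46 → -$2,982.12
  Sep: +$759.93 → -$2,222.19
  Oct: +$759.93 → -$1,462.26
  Nov: +$759.93 → -$702.33
  Dec: +$759.93 → $57.60
  Jan: +$759.93 → $817.53
  Feb: +$759.93 − $1,577.46 → $0.00
Lowest trial balance = -$2,982.12 (Aug)
Initial deposit = cushion − low point = $1,519.86 − (-$2,982.12) = $4,501.98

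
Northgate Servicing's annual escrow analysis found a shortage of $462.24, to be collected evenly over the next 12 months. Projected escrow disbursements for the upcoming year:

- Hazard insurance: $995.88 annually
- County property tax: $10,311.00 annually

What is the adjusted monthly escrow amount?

$980.76

Hazard insurance: $995.88 annually
County property tax: $10,311.00 annually
Total per year = $995.88 + $10,311.00 = $11,306.88
Monthly = $11,306.88 / 12 = $942.24
Shortage per month = $462.24 / 12 = $38.52
Adjusted monthly = $942.24 + $38.52 = $980.76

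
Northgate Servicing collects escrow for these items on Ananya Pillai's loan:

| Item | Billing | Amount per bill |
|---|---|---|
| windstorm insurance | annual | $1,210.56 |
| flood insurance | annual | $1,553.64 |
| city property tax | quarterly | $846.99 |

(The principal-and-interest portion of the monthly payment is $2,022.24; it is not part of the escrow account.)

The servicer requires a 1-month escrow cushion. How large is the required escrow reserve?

$512.68

Windstorm insurance: $1,210.56 annually
Flood insurance: $1,553.64 annually
City property tax: $846.99 × 4 = $3,387.96 annually
Total annual escrow = $6,152.16
Base monthly escrow = $6,152.16 / 12 = $512.68
Cushion = 1 × $512.68 = $512.68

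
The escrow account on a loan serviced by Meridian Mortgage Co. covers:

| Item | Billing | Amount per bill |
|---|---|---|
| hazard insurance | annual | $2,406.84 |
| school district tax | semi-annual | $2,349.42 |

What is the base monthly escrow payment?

Hazard insurance: $2,406.84/yr
School district tax: $2,349.42 × 2 = $4,698.84/yr
Annual escrow total = $7,105.68
Monthly escrow = $7,105.68 / 12 = $592.14

$592.14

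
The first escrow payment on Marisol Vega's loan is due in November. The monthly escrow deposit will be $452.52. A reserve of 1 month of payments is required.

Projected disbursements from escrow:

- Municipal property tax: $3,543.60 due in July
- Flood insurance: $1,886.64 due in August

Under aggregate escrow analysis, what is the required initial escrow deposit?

$1,357.56

Cushion = 1 × $452.52 = $452.52
Trial balance (start $0, +$452.52 each month, − disbursements):
  Nov: +$452.52 → $452.52
  Dec: +$452.52 → $905.04
  Jan: +$452.52 → $1,357.56
  Feb: +$452.52 → $1,810.08
  Mar: +$452.52 → $2,262.60
  Apr: +$452.52 → $2,715.12
  May: +$452.52 → $3,167.64
  Jun: +$452.52 → $3,620.16
  Jul: +$452.52 − $3,543.60 → $529.08
  Aug: +$452.52 − $1,886.64 → -$905.04
  Sep: +$452.52 → -$452.52
  Oct: +$452.52 → $0.00
Lowest trial balance = -$905.04 (Aug)
Initial deposit = cushion − low point = $452.52 − (-$905.04) = $1,357.56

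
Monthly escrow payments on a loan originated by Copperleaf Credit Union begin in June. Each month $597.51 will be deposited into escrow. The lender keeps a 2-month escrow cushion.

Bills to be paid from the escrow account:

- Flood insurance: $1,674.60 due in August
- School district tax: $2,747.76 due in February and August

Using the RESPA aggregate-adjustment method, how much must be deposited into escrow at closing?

Cushion = 2 × $597.51 = $1,195.02
Trial balance (start $0, +$597.51 each month, − disbursements):
  Jun: +$597.51 → $597.51
  Jul: +$597.51 → $1,195.02
  Aug: +$597.51 − $4,422.36 → -$2,629.83
  Sep: +$597.51 → -$2,032.32
  Oct: +$597.51 → -$1,434.81
  Nov: +$597.51 → -$837.30
  Dec: +$597.51 → -$239.79
  Jan: +$597.51 → $357.72
  Feb: +$597.51 − $2,747.76 → -$1,792.53
  Mar: +$597.51 → -$1,195.02
  Apr: +$597.51 → -$597.51
  May: +$597.51 → $0.00
Lowest trial balance = -$2,629.83 (Aug)
Initial deposit = cushion − low point = $1,195.02 − (-$2,629.83) = $3,824.85

$3,824.85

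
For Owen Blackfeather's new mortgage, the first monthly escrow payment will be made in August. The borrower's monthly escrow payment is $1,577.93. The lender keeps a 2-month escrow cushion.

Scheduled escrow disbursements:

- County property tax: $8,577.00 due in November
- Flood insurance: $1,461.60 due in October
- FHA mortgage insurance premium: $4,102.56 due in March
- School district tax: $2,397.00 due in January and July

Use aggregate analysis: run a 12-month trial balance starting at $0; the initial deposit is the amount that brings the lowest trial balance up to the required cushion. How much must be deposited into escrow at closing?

$7,070.58

Cushion = 2 × $1,577.93 = $3,155.86
Trial balance (start $0, +$1,577.93 each month, − disbursements):
  Aug: +$1,577.93 → $1,577.93
  Sep: +$1,577.93 → $3,155.86
  Oct: +$1,577.93 − $1,461.60 → $3,272.19
  Nov: +$1,577.93 − $8,577.00 → -$3,726.88
  Dec: +$1,577.93 → -$2,148.95
  Jan: +$1,577.93 − $2,397.00 → -$2,968.02
  Feb: +$1,577.93 → -$1,390.09
  Mar: +$1,577.93 − $4,102.56 → -$3,914.72
  Apr: +$1,577.93 → -$2,336.79
  May: +$1,577.93 → -$758.86
  Jun: +$1,577.93 → $819.07
  Jul: +$1,577.93 − $2,397.00 → $0.00
Lowest trial balance = -$3,914.72 (Mar)
Initial deposit = cushion − low point = $3,155.86 − (-$3,914.72) = $7,070.58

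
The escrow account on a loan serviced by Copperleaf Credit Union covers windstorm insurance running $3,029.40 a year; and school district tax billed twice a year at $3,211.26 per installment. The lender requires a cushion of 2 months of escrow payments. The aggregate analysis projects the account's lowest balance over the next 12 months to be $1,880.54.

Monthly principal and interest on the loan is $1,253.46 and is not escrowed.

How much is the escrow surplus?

Windstorm insurance: $3,029.40/yr
School district tax: $3,211.26 × 2 = $6,422.52/yr
Total annual escrow = $3,029.40 + $6,422.52 = $9,451.92
Monthly = $9,451.92 / 12 = $787.66
Required reserve = 2 × $787.66 = $1,575.32
Excess over cushion: $1,880.54 − $1,575.32 = $305.22

$305.22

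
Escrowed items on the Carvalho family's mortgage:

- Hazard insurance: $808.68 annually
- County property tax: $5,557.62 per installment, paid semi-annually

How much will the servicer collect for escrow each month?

$993.66

Hazard insurance = $808.68/yr
County property tax = $5,557.62 × 2 = $11,115.24/yr
Combined annual = $808.68 + $11,115.24 = $11,923.92
Base monthly escrow = $11,923.92 ÷ 12 = $993.66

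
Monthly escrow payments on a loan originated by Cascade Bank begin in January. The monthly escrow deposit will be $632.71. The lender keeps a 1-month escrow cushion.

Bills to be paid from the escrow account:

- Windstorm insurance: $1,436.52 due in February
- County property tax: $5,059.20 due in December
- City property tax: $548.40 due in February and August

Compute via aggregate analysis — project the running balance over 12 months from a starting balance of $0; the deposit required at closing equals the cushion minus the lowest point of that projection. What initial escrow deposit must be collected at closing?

Cushion = 1 × $632.71 = $632.71
Trial balance (start $0, +$632.71 each month, − disbursements):
  Jan: +$632.71 → $632.71
  Feb: +$632.71 − $1,984.92 → -$719.50
  Mar: +$632.71 → -$86.79
  Apr: +$632.71 → $545.92
  May: +$632.71 → $1,178.63
  Jun: +$632.71 → $1,811.34
  Jul: +$632.71 → $2,444.05
  Aug: +$632.71 − $548.40 → $2,528.36
  Sep: +$632.71 → $3,161.07
  Oct: +$632.71 → $3,793.78
  Nov: +$632.71 → $4,426.49
  Dec: +$632.71 − $5,059.20 → $0.00
Lowest trial balance = -$719.50 (Feb)
Initial deposit = cushion − low point = $632.71 − (-$719.50) = $1,352.21

$1,352.21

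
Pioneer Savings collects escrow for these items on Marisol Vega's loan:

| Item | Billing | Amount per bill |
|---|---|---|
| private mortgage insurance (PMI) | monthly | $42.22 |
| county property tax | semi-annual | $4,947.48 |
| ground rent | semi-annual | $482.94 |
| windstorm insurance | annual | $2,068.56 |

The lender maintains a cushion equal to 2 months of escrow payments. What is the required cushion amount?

Private mortgage insurance (PMI) — $42.22 × 12 = $506.64
County property tax — $4,947.48 × 2 = $9,894.96
Ground rent — $482.94 × 2 = $965.88
Windstorm insurance — $2,068.56
Total per year = $506.64 + $9,894.96 + $965.88 + $2,068.56 = $13,436.04
Monthly escrow = $13,436.04 / 12 = $1,119.67
Cushion = 2 × $1,119.67 = $2,239.34

$2,239.34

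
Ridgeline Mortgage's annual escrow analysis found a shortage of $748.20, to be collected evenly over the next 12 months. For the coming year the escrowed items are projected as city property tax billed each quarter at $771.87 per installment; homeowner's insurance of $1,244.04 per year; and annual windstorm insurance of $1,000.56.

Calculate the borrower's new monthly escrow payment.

$506.69

City property tax = $771.87 × 4 = $3,087.48/yr
Homeowner's insurance = $1,244.04/yr
Windstorm insurance = $1,000.56/yr
Yearly total = $5,332.08
Per month = $5,332.08 / 12 = $444.34
Monthly shortage recovery: $748.20 / 12 = $62.35
New monthly escrow = $444.34 + $62.35 = $506.69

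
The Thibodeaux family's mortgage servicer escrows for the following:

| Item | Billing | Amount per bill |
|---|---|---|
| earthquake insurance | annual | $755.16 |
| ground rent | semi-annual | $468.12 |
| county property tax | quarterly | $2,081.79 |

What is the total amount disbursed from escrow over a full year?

Earthquake insurance — $755.16/yr
Ground rent — $468.12 × 2 = $936.24/yr
County property tax — $2,081.79 × 4 = $8,327.16/yr
Annual escrow total = $755.16 + $936.24 + $8,327.16 = $10,018.56

$10,018.56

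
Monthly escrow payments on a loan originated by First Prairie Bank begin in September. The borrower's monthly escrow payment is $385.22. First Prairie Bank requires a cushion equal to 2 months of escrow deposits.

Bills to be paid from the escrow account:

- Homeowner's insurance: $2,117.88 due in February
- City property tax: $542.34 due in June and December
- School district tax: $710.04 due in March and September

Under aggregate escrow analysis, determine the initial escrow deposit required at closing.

Cushion = 2 × $385.22 = $770.44
Trial balance (start $0, +$385.22 each month, − disbursements):
  Sep: +$385.22 − $710.04 → -$324.82
  Oct: +$385.22 → $60.40
  Nov: +$385.22 → $445.62
  Dec: +$385.22 − $542.34 → $288.50
  Jan: +$385.22 → $673.72
  Feb: +$385.22 − $2,117.88 → -$1,058.94
  Mar: +$385.22 − $710.04 → -$1,383.76
  Apr: +$385.22 → -$998.54
  May: +$385.22 → -$613.32
  Jun: +$385.22 − $542.34 → -$770.44
  Jul: +$385.22 → -$385.22
  Aug: +$385.22 → $0.00
Lowest trial balance = -$1,383.76 (Mar)
Initial deposit = cushion − low point = $770.44 − (-$1,383.76) = $2,154.20

$2,154.20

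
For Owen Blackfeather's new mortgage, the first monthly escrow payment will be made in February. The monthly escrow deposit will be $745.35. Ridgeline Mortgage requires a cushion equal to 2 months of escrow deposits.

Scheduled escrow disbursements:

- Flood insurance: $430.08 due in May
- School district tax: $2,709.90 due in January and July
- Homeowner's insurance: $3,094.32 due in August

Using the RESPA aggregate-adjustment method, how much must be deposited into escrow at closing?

Cushion = 2 × $745.35 = $1,490.70
Trial balance (start $0, +$745.35 each month, − disbursements):
  Feb: +$745.35 → $745.35
  Mar: +$745.35 → $1,490.70
  Apr: +$745.35 → $2,236.05
  May: +$745.35 − $430.08 → $2,551.32
  Jun: +$745.35 → $3,296.67
  Jul: +$745.35 − $2,709.90 → $1,332.12
  Aug: +$745.35 − $3,094.32 → -$1,016.85
  Sep: +$745.35 → -$271.50
  Oct: +$745.35 → $473.85
  Nov: +$745.35 → $1,219.20
  Dec: +$745.35 → $1,964.55
  Jan: +$745.35 − $2,709.90 → $0.00
Lowest trial balance = -$1,016.85 (Aug)
Initial deposit = cushion − low point = $1,490.70 − (-$1,016.85) = $2,507.55

$2,507.55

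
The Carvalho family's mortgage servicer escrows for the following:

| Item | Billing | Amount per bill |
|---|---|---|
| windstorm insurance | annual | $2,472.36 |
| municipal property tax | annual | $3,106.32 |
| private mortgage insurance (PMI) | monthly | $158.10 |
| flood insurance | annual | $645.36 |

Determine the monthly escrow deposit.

Windstorm insurance — $2,472.36
Municipal property tax — $3,106.32
Private mortgage insurance (PMI) — $158.10 × 12 = $1,897.20
Flood insurance — $645.36
Total per year = $2,472.36 + $3,106.32 + $1,897.20 + $645.36 = $8,121.24
Per month = $8,121.24 ÷ 12 = $676.77

$676.77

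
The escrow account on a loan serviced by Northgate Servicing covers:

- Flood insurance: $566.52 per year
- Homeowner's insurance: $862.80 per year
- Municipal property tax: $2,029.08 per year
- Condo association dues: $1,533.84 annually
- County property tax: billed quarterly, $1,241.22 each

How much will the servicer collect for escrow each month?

Flood insurance — $566.52
Homeowner's insurance — $862.80
Municipal property tax — $2,029.08
Condo association dues — $1,533.84
County property tax — $1,241.22 × 4 = $4,964.88
Total per year = $566.52 + $862.80 + $2,029.08 + $1,533.84 + $4,964.88 = $9,957.12
Base monthly escrow = $9,957.12 ÷ 12 = $829.76

$829.76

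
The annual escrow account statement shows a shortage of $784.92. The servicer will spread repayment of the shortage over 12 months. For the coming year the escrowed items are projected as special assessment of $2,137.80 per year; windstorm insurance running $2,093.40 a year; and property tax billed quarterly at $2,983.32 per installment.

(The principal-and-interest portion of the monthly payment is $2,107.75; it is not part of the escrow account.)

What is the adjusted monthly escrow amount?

$1,412.45

Special assessment = $2,137.80 annually
Windstorm insurance = $2,093.40 annually
Property tax = $2,983.32 × 4 = $11,933.28 annually
Total per year = $16,164.48
Base monthly escrow = $16,164.48 ÷ 12 = $1,347.04
Monthly shortage recovery: $784.92 ÷ 12 = $65.41
Adjusted monthly = $1,347.04 + $65.41 = $1,412.45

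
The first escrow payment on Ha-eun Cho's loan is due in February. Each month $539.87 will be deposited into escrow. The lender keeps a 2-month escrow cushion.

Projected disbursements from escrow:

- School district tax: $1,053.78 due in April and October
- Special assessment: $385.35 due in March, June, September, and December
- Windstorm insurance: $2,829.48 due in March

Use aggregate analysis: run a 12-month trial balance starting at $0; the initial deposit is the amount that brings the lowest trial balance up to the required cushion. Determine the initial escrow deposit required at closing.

Cushion = 2 × $539.87 = $1,079.74
Trial balance (start $0, +$539.87 each month, − disbursements):
  Feb: +$539.87 → $539.87
  Mar: +$539.87 − $3,214.83 → -$2,135.09
  Apr: +$539.87 − $1,053.78 → -$2,649.00
  May: +$539.87 → -$2,109.13
  Jun: +$539.87 − $385.35 → -$1,954.61
  Jul: +$539.87 → -$1,414.74
  Aug: +$539.87 → -$874.87
  Sep: +$539.87 − $385.35 → -$720.35
  Oct: +$539.87 − $1,053.78 → -$1,234.26
  Nov: +$539.87 → -$694.39
  Dec: +$539.87 − $385.35 → -$539.87
  Jan: +$539.87 → $0.00
Lowest trial balance = -$2,649.00 (Apr)
Initial deposit = cushion − low point = $1,079.74 − (-$2,649.00) = $3,728.74

$3,728.74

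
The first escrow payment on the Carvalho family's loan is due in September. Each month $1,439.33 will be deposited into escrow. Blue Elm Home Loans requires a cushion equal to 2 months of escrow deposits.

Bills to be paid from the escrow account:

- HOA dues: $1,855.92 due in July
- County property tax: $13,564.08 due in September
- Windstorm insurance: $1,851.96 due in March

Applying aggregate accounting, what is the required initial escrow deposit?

Cushion = 2 × $1,439.33 = $2,878.66
Trial balance (start $0, +$1,439.33 each month, − disbursements):
  Sep: +$1,439.33 − $13,564.08 → -$12,124.75
  Oct: +$1,439.33 → -$10,685.42
  Nov: +$1,439.33 → -$9,246.09
  Dec: +$1,439.33 → -$7,806.76
  Jan: +$1,439.33 → -$6,367.43
  Feb: +$1,439.33 → -$4,928.10
  Mar: +$1,439.33 − $1,851.96 → -$5,340.73
  Apr: +$1,439.33 → -$3,901.40
  May: +$1,439.33 → -$2,462.07
  Jun: +$1,439.33 → -$1,022.74
  Jul: +$1,439.33 − $1,855.92 → -$1,439.33
  Aug: +$1,439.33 → $0.00
Lowest trial balance = -$12,124.75 (Sep)
Initial deposit = cushion − low point = $2,878.66 − (-$12,124.75) = $15,003.41

$15,003.41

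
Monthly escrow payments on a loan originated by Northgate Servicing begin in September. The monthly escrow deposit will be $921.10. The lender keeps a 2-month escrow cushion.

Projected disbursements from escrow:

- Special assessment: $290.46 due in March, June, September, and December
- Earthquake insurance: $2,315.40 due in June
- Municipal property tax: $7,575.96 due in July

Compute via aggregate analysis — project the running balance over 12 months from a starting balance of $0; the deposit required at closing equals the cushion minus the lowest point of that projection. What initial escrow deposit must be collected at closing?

Cushion = 2 × $921.10 = $1,842.20
Trial balance (start $0, +$921.10 each month, − disbursements):
  Sep: +$921.10 − $290.46 → $630.64
  Oct: +$921.10 → $1,551.74
  Nov: +$921.10 → $2,472.84
  Dec: +$921.10 − $290.46 → $3,103.48
  Jan: +$921.10 → $4,024.58
  Feb: +$921.10 → $4,945.68
  Mar: +$921.10 − $290.46 → $5,576.32
  Apr: +$921.10 → $6,497.42
  May: +$921.10 → $7,418.52
  Jun: +$921.10 − $2,605.86 → $5,733.76
  Jul: +$921.10 − $7,575.96 → -$921.10
  Aug: +$921.10 → $0.00
Lowest trial balance = -$921.10 (Jul)
Initial deposit = cushion − low point = $1,842.20 − (-$921.10) = $2,763.30

$2,763.30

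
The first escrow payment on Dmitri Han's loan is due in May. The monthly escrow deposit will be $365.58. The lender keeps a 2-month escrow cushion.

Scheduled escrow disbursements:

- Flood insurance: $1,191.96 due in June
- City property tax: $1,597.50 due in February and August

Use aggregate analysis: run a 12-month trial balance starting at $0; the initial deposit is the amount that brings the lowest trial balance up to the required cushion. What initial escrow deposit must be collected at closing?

Cushion = 2 × $365.58 = $731.16
Trial balance (start $0, +$365.58 each month, − disbursements):
  May: +$365.58 → $365.58
  Jun: +$365.58 − $1,191.96 → -$460.80
  Jul: +$365.58 → -$95.22
  Aug: +$365.58 − $1,597.50 → -$1,327.14
  Sep: +$365.58 → -$961.56
  Oct: +$365.58 → -$595.98
  Nov: +$365.58 → -$230.40
  Dec: +$365.58 → $135.18
  Jan: +$365.58 → $500.76
  Feb: +$365.58 − $1,597.50 → -$731.16
  Mar: +$365.58 → -$365.58
  Apr: +$365.58 → $0.00
Lowest trial balance = -$1,327.14 (Aug)
Initial deposit = cushion − low point = $731.16 − (-$1,327.14) = $2,058.30

$2,058.30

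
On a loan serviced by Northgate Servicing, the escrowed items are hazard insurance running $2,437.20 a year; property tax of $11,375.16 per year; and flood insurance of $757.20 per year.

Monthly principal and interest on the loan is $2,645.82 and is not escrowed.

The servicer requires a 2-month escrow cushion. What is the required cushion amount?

$2,428.26

Hazard insurance: $2,437.20 per year
Property tax: $11,375.16 per year
Flood insurance: $757.20 per year
Total per year = $2,437.20 + $11,375.16 + $757.20 = $14,569.56
Monthly escrow = $14,569.56 ÷ 12 = $1,214.13
Cushion = 2 × $1,214.13 = $2,428.26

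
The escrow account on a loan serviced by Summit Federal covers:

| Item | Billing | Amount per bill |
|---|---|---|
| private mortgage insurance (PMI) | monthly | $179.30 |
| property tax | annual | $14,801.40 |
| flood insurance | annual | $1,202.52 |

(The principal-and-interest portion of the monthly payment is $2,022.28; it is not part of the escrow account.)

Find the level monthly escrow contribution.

$1,512.96

Private mortgage insurance (PMI) — $179.30 × 12 = $2,151.60 annually
Property tax — $14,801.40 annually
Flood insurance — $1,202.52 annually
Annual escrow total = $18,155.52
Per month = $18,155.52 ÷ 12 = $1,512.96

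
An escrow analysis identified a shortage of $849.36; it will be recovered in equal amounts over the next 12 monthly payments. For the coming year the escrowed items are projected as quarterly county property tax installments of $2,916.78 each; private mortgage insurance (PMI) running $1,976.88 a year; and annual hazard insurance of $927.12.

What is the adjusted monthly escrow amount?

County property tax = $2,916.78 × 4 = $11,667.12/yr
Private mortgage insurance (PMI) = $1,976.88/yr
Hazard insurance = $927.12/yr
Total per year = $11,667.12 + $1,976.88 + $927.12 = $14,571.12
Base monthly escrow = $14,571.12 / 12 = $1,214.26
Shortage spread = $849.36 / 12 = $70.78/mo
Adjusted monthly = $1,214.26 + $70.78 = $1,285.04

$1,285.04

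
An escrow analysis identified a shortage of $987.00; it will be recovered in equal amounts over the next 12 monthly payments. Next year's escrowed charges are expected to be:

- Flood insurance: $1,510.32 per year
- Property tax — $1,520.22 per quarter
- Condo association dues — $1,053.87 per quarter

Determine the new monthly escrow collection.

$1,066.14

Flood insurance — $1,510.32 per year
Property tax — $1,520.22 × 4 = $6,080.88 per year
Condo association dues — $1,053.87 × 4 = $4,215.48 per year
Combined annual = $1,510.32 + $6,080.88 + $4,215.48 = $11,806.68
Base monthly escrow = $11,806.68 / 12 = $983.89
Shortage per month = $987.00 / 12 = $82.25
New monthly escrow = $983.89 + $82.25 = $1,066.14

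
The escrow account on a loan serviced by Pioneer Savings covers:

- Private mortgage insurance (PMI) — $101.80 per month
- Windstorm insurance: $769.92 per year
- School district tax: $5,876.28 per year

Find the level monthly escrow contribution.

$655.65

Private mortgage insurance (PMI) — $101.80 × 12 = $1,221.60/yr
Windstorm insurance — $769.92/yr
School district tax — $5,876.28/yr
Total annual escrow = $7,867.80
Per month = $7,867.80 ÷ 12 = $655.65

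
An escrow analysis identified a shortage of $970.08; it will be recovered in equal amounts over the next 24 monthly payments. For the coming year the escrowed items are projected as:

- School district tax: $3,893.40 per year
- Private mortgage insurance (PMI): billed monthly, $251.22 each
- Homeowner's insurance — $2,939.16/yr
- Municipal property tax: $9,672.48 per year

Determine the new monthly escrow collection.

$1,667.06

School district tax — $3,893.40/yr
Private mortgage insurance (PMI) — $251.22 × 12 = $3,014.64/yr
Homeowner's insurance — $2,939.16/yr
Municipal property tax — $9,672.48/yr
Annual escrow total = $19,519.68
Base monthly escrow = $19,519.68 ÷ 12 = $1,626.64
Monthly shortage recovery: $970.08 ÷ 24 = $40.42
New monthly escrow = $1,626.64 + $40.42 = $1,667.06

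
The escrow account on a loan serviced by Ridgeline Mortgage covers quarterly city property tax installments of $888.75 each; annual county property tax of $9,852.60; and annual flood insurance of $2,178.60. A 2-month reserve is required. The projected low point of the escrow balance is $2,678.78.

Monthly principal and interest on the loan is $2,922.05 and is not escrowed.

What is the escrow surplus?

City property tax = $888.75 × 4 = $3,555.00 annually
County property tax = $9,852.60 annually
Flood insurance = $2,178.60 annually
Annual escrow total = $15,586.20
Monthly = $15,586.20 / 12 = $1,298.85
Cushion = 2 × $1,298.85 = $2,597.70
Surplus = $2,678.78 − $2,597.70 = $81.08

$81.08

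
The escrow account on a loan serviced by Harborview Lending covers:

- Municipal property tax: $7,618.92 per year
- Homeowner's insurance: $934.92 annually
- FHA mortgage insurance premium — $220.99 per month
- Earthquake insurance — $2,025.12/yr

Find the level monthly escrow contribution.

Municipal property tax — $7,618.92 per year
Homeowner's insurance — $934.92 per year
FHA mortgage insurance premium — $220.99 × 12 = $2,651.88 per year
Earthquake insurance — $2,025.12 per year
Combined annual = $7,618.92 + $934.92 + $2,651.88 + $2,025.12 = $13,230.84
Per month = $13,230.84 / 12 = $1,102.57

$1,102.57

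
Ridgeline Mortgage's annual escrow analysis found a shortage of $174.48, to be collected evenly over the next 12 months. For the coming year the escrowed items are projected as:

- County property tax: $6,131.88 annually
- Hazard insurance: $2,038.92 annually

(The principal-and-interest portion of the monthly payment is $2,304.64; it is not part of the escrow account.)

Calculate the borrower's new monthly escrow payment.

$695.44

County property tax: $6,131.88 per year
Hazard insurance: $2,038.92 per year
Total annual escrow = $8,170.80
Monthly escrow = $8,170.80 ÷ 12 = $680.90
Shortage per month = $174.48 / 12 = $14.54
New monthly escrow = $680.90 + $14.54 = $695.44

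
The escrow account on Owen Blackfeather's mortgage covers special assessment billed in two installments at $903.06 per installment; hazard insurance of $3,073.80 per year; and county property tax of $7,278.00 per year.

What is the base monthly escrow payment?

$1,013.16

Special assessment — $903.06 × 2 = $1,806.12 per year
Hazard insurance — $3,073.80 per year
County property tax — $7,278.00 per year
Annual escrow total = $1,806.12 + $3,073.80 + $7,278.00 = $12,157.92
Monthly = $12,157.92 ÷ 12 = $1,013.16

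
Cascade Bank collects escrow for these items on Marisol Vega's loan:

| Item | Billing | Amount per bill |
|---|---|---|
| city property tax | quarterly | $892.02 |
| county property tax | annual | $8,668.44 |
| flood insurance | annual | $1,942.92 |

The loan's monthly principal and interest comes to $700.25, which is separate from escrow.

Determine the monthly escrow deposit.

$1,181.62

City property tax: $892.02 × 4 = $3,568.08 per year
County property tax: $8,668.44 per year
Flood insurance: $1,942.92 per year
Total annual escrow = $3,568.08 + $8,668.44 + $1,942.92 = $14,179.44
Monthly = $14,179.44 ÷ 12 = $1,181.62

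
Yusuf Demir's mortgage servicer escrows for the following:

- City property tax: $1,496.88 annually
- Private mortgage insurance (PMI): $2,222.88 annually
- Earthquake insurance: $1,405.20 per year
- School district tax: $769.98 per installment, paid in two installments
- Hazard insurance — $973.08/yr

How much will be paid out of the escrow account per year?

City property tax — $1,496.88 annually
Private mortgage insurance (PMI) — $2,222.88 annually
Earthquake insurance — $1,405.20 annually
School district tax — $769.98 × 2 = $1,539.96 annually
Hazard insurance — $973.08 annually
Total per year = $7,638.00

$7,638.00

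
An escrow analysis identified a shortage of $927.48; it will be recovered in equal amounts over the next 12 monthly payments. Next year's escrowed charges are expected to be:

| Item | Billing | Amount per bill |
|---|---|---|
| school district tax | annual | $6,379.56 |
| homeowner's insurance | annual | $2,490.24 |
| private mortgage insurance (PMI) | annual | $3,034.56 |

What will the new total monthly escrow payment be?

School district tax: $6,379.56
Homeowner's insurance: $2,490.24
Private mortgage insurance (PMI): $3,034.56
Total per year = $6,379.56 + $2,490.24 + $3,034.56 = $11,904.36
Monthly escrow = $11,904.36 / 12 = $992.03
Shortage per month = $927.48 / 12 = $77.29
Adjusted monthly = $992.03 + $77.29 = $1,069.32

$1,069.32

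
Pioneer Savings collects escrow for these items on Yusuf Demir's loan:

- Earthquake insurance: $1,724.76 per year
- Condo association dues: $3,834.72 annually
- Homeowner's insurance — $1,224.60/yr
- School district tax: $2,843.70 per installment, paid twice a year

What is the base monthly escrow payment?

$1,039.29

Earthquake insurance: $1,724.76
Condo association dues: $3,834.72
Homeowner's insurance: $1,224.60
School district tax: $2,843.70 × 2 = $5,687.40
Combined annual = $12,471.48
Monthly escrow = $12,471.48 ÷ 12 = $1,039.29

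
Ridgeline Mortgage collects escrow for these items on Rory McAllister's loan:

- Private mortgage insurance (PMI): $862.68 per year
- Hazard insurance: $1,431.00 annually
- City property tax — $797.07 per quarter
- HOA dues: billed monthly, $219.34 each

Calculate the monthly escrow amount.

Private mortgage insurance (PMI): $862.68
Hazard insurance: $1,431.00
City property tax: $797.07 × 4 = $3,188.28
HOA dues: $219.34 × 12 = $2,632.08
Yearly total = $862.68 + $1,431.00 + $3,188.28 + $2,632.08 = $8,114.04
Monthly = $8,114.04 ÷ 12 = $676.17

$676.17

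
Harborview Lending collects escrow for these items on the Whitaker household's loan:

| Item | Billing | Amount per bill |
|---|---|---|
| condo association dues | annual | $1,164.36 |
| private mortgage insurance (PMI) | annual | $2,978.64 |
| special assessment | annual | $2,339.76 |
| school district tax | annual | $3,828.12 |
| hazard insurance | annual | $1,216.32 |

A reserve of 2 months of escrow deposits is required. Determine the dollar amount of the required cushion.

Condo association dues — $1,164.36 annually
Private mortgage insurance (PMI) — $2,978.64 annually
Special assessment — $2,339.76 annually
School district tax — $3,828.12 annually
Hazard insurance — $1,216.32 annually
Yearly total = $1,164.36 + $2,978.64 + $2,339.76 + $3,828.12 + $1,216.32 = $11,527.20
Per month = $11,527.20 / 12 = $960.60
Required cushion = 2 × $960.60 = $1,921.20

$1,921.20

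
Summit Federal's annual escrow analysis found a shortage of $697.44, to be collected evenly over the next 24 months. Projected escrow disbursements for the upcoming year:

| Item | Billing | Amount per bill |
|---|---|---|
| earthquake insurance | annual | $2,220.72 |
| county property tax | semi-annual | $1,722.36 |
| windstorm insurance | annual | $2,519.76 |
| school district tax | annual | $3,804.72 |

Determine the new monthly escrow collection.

$1,028.22

Earthquake insurance = $2,220.72
County property tax = $1,722.36 × 2 = $3,444.72
Windstorm insurance = $2,519.76
School district tax = $3,804.72
Annual escrow total = $11,989.92
Monthly escrow = $11,989.92 / 12 = $999.16
Shortage spread = $697.44 / 24 = $29.06/mo
New monthly escrow = $999.16 + $29.06 = $1,028.22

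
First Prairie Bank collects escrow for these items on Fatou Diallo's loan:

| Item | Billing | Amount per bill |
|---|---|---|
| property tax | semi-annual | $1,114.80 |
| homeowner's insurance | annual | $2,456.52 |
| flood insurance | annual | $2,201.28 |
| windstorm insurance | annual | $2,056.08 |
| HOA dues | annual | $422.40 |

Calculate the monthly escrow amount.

$780.49

Property tax — $1,114.80 × 2 = $2,229.60 per year
Homeowner's insurance — $2,456.52 per year
Flood insurance — $2,201.28 per year
Windstorm insurance — $2,056.08 per year
HOA dues — $422.40 per year
Combined annual = $9,365.88
Per month = $9,365.88 / 12 = $780.49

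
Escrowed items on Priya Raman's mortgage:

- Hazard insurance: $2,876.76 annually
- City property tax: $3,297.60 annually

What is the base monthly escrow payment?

Hazard insurance = $2,876.76
City property tax = $3,297.60
Total annual escrow = $2,876.76 + $3,297.60 = $6,174.36
Per month = $6,174.36 ÷ 12 = $514.53

$514.53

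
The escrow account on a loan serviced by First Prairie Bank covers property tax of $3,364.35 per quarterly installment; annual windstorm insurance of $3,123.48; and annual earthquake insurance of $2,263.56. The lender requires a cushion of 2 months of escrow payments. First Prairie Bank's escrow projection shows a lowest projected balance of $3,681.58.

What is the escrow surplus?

$540.84

Property tax: $3,364.35 × 4 = $13,457.40
Windstorm insurance: $3,123.48
Earthquake insurance: $2,263.56
Total annual escrow = $13,457.40 + $3,123.48 + $2,263.56 = $18,844.44
Monthly = $18,844.44 ÷ 12 = $1,570.37
Required reserve = 2 × $1,570.37 = $3,140.74
Surplus = $3,681.58 − $3,140.74 = $540.84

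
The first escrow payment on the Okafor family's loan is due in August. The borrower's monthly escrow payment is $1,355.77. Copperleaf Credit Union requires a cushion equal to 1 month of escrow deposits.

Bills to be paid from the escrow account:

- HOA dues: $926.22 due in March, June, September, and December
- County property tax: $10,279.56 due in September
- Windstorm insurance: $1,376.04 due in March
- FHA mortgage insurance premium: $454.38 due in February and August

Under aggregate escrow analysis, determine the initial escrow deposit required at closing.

Cushion = 1 × $1,355.77 = $1,355.77
Trial balance (start $0, +$1,355.77 each month, − disbursements):
  Aug: +$1,355.77 − $454.38 → $901.39
  Sep: +$1,355.77 − $11,205.78 → -$8,948.62
  Oct: +$1,355.77 → -$7,592.85
  Nov: +$1,355.77 → -$6,237.08
  Dec: +$1,355.77 − $926.22 → -$5,807.53
  Jan: +$1,355.77 → -$4,451.76
  Feb: +$1,355.77 − $454.38 → -$3,550.37
  Mar: +$1,355.77 − $2,302.26 → -$4,496.86
  Apr: +$1,355.77 → -$3,141.09
  May: +$1,355.77 → -$1,785.32
  Jun: +$1,355.77 − $926.22 → -$1,355.77
  Jul: +$1,355.77 → $0.00
Lowest trial balance = -$8,948.62 (Sep)
Initial deposit = cushion − low point = $1,355.77 − (-$8,948.62) = $10,304.39

$10,304.39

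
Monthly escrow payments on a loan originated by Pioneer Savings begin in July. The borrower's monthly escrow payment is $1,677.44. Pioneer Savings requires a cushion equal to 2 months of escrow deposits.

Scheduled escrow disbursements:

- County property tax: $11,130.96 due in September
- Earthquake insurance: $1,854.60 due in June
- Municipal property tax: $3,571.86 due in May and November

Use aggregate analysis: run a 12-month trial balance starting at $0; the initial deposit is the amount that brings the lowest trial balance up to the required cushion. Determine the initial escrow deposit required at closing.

$9,670.50

Cushion = 2 × $1,677.44 = $3,354.88
Trial balance (start $0, +$1,677.44 each month, − disbursements):
  Jul: +$1,677.44 → $1,677.44
  Aug: +$1,677.44 → $3,354.88
  Sep: +$1,677.44 − $11,130.96 → -$6,098.64
  Oct: +$1,677.44 → -$4,421.20
  Nov: +$1,677.44 − $3,571.86 → -$6,315.62
  Dec: +$1,677.44 → -$4,638.18
  Jan: +$1,677.44 → -$2,960.74
  Feb: +$1,677.44 → -$1,283.30
  Mar: +$1,677.44 → $394.14
  Apr: +$1,677.44 → $2,071.58
  May: +$1,677.44 − $3,571.86 → $177.16
  Jun: +$1,677.44 − $1,854.60 → $0.00
Lowest trial balance = -$6,315.62 (Nov)
Initial deposit = cushion − low point = $3,354.88 − (-$6,315.62) = $9,670.50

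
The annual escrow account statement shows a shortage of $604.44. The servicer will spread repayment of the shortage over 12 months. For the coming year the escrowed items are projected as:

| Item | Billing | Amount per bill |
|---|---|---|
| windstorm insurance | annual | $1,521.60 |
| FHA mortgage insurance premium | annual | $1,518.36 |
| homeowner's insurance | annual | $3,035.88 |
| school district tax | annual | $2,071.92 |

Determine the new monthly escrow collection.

Windstorm insurance — $1,521.60/yr
FHA mortgage insurance premium — $1,518.36/yr
Homeowner's insurance — $3,035.88/yr
School district tax — $2,071.92/yr
Annual escrow total = $8,147.76
Monthly = $8,147.76 / 12 = $678.98
Shortage per month = $604.44 / 12 = $50.37
Adjusted monthly = $678.98 + $50.37 = $729.35

$729.35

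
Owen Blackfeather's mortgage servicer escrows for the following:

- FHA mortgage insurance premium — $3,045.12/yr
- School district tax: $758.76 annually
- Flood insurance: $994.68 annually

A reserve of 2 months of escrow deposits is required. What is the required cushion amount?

$799.76

FHA mortgage insurance premium: $3,045.12 per year
School district tax: $758.76 per year
Flood insurance: $994.68 per year
Annual escrow total = $3,045.12 + $758.76 + $994.68 = $4,798.56
Monthly = $4,798.56 ÷ 12 = $399.88
Cushion = 2 × $399.88 = $799.76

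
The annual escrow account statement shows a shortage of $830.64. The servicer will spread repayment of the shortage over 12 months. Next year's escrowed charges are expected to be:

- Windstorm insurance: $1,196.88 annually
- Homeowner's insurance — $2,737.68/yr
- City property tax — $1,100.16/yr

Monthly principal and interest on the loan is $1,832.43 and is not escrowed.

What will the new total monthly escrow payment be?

$488.78

Windstorm insurance = $1,196.88 annually
Homeowner's insurance = $2,737.68 annually
City property tax = $1,100.16 annually
Total per year = $5,034.72
Monthly escrow = $5,034.72 / 12 = $419.56
Monthly shortage recovery: $830.64 ÷ 12 = $69.22
Adjusted monthly = $419.56 + $69.22 = $488.78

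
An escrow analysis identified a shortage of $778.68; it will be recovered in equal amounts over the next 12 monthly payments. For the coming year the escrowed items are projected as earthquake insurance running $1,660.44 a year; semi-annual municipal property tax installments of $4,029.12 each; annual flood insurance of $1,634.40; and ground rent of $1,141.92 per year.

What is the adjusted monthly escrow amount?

$1,106.14

Earthquake insurance — $1,660.44 per year
Municipal property tax — $4,029.12 × 2 = $8,058.24 per year
Flood insurance — $1,634.40 per year
Ground rent — $1,141.92 per year
Yearly total = $1,660.44 + $8,058.24 + $1,634.40 + $1,141.92 = $12,495.00
Monthly = $12,495.00 ÷ 12 = $1,041.25
Shortage spread = $778.68 / 12 = $64.89/mo
Adjusted monthly = $1,041.25 + $64.89 = $1,106.14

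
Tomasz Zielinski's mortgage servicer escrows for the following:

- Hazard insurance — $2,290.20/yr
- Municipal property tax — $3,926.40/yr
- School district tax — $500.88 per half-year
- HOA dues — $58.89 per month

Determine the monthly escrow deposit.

Hazard insurance — $2,290.20 annually
Municipal property tax — $3,926.40 annually
School district tax — $500.88 × 2 = $1,001.76 annually
HOA dues — $58.89 × 12 = $706.68 annually
Yearly total = $7,925.04
Monthly = $7,925.04 / 12 = $660.42

$660.42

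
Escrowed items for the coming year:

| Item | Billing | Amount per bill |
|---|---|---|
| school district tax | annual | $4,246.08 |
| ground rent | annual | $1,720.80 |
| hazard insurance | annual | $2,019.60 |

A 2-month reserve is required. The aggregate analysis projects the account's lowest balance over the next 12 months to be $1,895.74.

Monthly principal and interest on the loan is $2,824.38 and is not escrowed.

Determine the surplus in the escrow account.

School district tax: $4,246.08 annually
Ground rent: $1,720.80 annually
Hazard insurance: $2,019.60 annually
Combined annual = $7,986.48
Monthly escrow = $7,986.48 ÷ 12 = $665.54
Cushion = 2 × $665.54 = $1,331.08
Excess over cushion: $1,895.74 − $1,331.08 = $564.66

$564.66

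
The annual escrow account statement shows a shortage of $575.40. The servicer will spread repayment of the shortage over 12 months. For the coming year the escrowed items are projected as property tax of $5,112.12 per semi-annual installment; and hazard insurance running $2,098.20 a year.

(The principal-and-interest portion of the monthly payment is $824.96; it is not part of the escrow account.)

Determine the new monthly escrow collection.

Property tax: $5,112.12 × 2 = $10,224.24
Hazard insurance: $2,098.20
Annual escrow total = $10,224.24 + $2,098.20 = $12,322.44
Monthly escrow = $12,322.44 / 12 = $1,026.87
Monthly shortage recovery: $575.40 ÷ 12 = $47.95
New monthly escrow = $1,026.87 + $47.95 = $1,074.82

$1,074.82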